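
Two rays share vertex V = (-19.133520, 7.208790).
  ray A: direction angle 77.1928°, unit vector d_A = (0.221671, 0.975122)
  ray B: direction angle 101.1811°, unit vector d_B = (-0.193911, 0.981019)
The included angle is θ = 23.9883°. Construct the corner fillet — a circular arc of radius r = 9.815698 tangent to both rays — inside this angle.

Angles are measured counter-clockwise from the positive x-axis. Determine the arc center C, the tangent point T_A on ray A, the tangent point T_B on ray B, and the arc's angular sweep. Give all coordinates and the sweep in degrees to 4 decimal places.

center=(-18.4633,54.4376) T_A=(-8.8918,52.2618) T_B=(-28.0927,52.5343) sweep=156.0117

bisector direction at 89.1870° = (0.014190,0.999899)
center distance |VC| = r/sin(θ/2) = 9.815698/sin(11.9941°) = 47.233589
C = V + |VC|·bis = (-18.4633,54.4376)
T_A = V + ((C−V)·d_A)·d_A = V + 46.2024·d_A = (-8.8918,52.2618)
T_B = V + ((C−V)·d_B)·d_B = V + 46.2024·d_B = (-28.0927,52.5343)
sweep = 180° − θ = 156.0117°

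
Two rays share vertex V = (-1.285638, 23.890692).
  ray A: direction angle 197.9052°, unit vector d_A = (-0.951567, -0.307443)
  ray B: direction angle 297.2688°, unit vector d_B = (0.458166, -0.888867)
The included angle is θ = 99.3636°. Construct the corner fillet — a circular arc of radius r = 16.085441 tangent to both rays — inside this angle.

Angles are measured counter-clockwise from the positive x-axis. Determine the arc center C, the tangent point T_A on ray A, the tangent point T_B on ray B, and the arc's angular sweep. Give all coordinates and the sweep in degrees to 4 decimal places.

bisector direction at 247.5870° = (-0.381280,-0.924460)
center distance |VC| = r/sin(θ/2) = 16.085441/sin(49.6818°) = 21.096689
C = V + |VC|·bis = (-9.3294,4.3877)
T_A = V + ((C−V)·d_A)·d_A = V + 13.6502·d_A = (-14.2747,19.6940)
T_B = V + ((C−V)·d_B)·d_B = V + 13.6502·d_B = (4.9684,11.7575)
sweep = 180° − θ = 80.6364°

center=(-9.3294,4.3877) T_A=(-14.2747,19.6940) T_B=(4.9684,11.7575) sweep=80.6364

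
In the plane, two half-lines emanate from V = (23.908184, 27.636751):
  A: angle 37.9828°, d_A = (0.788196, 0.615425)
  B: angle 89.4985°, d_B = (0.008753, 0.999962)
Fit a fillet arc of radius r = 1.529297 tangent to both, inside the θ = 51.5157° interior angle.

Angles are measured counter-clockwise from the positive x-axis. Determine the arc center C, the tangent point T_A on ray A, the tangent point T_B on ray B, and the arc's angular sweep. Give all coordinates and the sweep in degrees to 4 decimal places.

center=(25.4652,30.7927) T_A=(26.4063,29.5873) T_B=(23.9359,30.8061) sweep=128.4843

bisector direction at 63.7407° = (0.442435,0.896801)
center distance |VC| = r/sin(θ/2) = 1.529297/sin(25.7579°) = 3.519115
C = V + |VC|·bis = (25.4652,30.7927)
T_A = V + ((C−V)·d_A)·d_A = V + 3.1695·d_A = (26.4063,29.5873)
T_B = V + ((C−V)·d_B)·d_B = V + 3.1695·d_B = (23.9359,30.8061)
sweep = 180° − θ = 128.4843°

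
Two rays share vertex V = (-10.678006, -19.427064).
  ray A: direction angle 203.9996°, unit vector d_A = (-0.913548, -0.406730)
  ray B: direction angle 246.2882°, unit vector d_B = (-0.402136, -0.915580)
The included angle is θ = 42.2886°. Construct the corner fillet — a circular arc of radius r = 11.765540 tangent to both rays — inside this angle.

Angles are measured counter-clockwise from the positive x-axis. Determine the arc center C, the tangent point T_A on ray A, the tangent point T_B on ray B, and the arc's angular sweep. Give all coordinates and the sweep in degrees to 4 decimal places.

center=(-33.6837,-42.5486) T_A=(-38.4691,-31.8002) T_B=(-22.9114,-47.2800) sweep=137.7114

bisector direction at 225.1439° = (-0.705329,-0.708880)
center distance |VC| = r/sin(θ/2) = 11.765540/sin(21.1443°) = 32.616999
C = V + |VC|·bis = (-33.6837,-42.5486)
T_A = V + ((C−V)·d_A)·d_A = V + 30.4211·d_A = (-38.4691,-31.8002)
T_B = V + ((C−V)·d_B)·d_B = V + 30.4211·d_B = (-22.9114,-47.2800)
sweep = 180° − θ = 137.7114°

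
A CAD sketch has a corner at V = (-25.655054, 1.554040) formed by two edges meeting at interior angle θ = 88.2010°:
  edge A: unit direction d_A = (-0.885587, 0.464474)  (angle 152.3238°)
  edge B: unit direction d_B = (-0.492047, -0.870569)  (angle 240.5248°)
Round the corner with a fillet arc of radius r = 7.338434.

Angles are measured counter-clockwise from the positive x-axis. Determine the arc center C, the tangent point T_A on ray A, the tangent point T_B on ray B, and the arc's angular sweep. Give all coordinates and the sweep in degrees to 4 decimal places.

bisector direction at 196.4243° = (-0.959194,-0.282748)
center distance |VC| = r/sin(θ/2) = 7.338434/sin(44.1005°) = 10.544953
C = V + |VC|·bis = (-35.7697,-1.4275)
T_A = V + ((C−V)·d_A)·d_A = V + 7.5725·d_A = (-32.3612,5.0713)
T_B = V + ((C−V)·d_B)·d_B = V + 7.5725·d_B = (-29.3811,-5.0384)
sweep = 180° − θ = 91.7990°

center=(-35.7697,-1.4275) T_A=(-32.3612,5.0713) T_B=(-29.3811,-5.0384) sweep=91.7990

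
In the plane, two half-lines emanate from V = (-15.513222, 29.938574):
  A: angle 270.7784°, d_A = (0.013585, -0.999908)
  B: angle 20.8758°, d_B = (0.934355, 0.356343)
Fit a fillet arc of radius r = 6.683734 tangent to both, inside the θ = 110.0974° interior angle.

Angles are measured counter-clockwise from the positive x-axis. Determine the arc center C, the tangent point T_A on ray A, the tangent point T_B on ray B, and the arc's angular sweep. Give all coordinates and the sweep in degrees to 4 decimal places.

bisector direction at 325.8271° = (0.827346,-0.561692)
center distance |VC| = r/sin(θ/2) = 6.683734/sin(55.0487°) = 8.154482
C = V + |VC|·bis = (-8.7666,25.3583)
T_A = V + ((C−V)·d_A)·d_A = V + 4.6715·d_A = (-15.4498,25.2675)
T_B = V + ((C−V)·d_B)·d_B = V + 4.6715·d_B = (-11.1483,31.6032)
sweep = 180° − θ = 69.9026°

center=(-8.7666,25.3583) T_A=(-15.4498,25.2675) T_B=(-11.1483,31.6032) sweep=69.9026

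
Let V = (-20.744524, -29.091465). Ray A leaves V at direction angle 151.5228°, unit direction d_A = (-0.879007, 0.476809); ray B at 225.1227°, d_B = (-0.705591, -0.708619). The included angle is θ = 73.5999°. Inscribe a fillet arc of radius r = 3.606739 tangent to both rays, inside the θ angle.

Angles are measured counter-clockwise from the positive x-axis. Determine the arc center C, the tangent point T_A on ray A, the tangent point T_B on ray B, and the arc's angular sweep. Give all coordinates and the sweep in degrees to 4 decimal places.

bisector direction at 188.3228° = (-0.989468,-0.144749)
center distance |VC| = r/sin(θ/2) = 3.606739/sin(36.8000°) = 6.021037
C = V + |VC|·bis = (-26.7021,-29.9630)
T_A = V + ((C−V)·d_A)·d_A = V + 4.8212·d_A = (-24.9824,-26.7927)
T_B = V + ((C−V)·d_B)·d_B = V + 4.8212·d_B = (-24.1463,-32.5079)
sweep = 180° − θ = 106.4001°

center=(-26.7021,-29.9630) T_A=(-24.9824,-26.7927) T_B=(-24.1463,-32.5079) sweep=106.4001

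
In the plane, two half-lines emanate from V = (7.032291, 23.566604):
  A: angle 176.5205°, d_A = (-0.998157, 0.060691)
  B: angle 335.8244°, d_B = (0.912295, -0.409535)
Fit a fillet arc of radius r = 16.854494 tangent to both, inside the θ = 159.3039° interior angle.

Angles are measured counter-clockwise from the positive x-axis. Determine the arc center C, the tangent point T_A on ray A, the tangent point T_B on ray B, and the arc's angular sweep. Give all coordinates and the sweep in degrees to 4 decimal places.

bisector direction at 256.1725° = (-0.239000,-0.971019)
center distance |VC| = r/sin(θ/2) = 16.854494/sin(79.6519°) = 17.133169
C = V + |VC|·bis = (2.9375,6.9300)
T_A = V + ((C−V)·d_A)·d_A = V + 3.0776·d_A = (3.9604,23.7534)
T_B = V + ((C−V)·d_B)·d_B = V + 3.0776·d_B = (9.8400,22.3062)
sweep = 180° − θ = 20.6961°

center=(2.9375,6.9300) T_A=(3.9604,23.7534) T_B=(9.8400,22.3062) sweep=20.6961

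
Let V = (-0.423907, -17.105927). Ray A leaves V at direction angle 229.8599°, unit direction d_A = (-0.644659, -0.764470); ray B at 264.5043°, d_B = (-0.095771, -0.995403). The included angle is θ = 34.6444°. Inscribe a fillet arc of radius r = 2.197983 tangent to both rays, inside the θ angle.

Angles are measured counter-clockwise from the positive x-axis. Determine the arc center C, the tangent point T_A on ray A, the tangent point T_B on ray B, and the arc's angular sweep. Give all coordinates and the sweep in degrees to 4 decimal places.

bisector direction at 247.1821° = (-0.387804,-0.921742)
center distance |VC| = r/sin(θ/2) = 2.197983/sin(17.3222°) = 7.382104
C = V + |VC|·bis = (-3.2867,-23.9103)
T_A = V + ((C−V)·d_A)·d_A = V + 7.0473·d_A = (-4.9670,-22.4934)
T_B = V + ((C−V)·d_B)·d_B = V + 7.0473·d_B = (-1.0988,-24.1208)
sweep = 180° − θ = 145.3556°

center=(-3.2867,-23.9103) T_A=(-4.9670,-22.4934) T_B=(-1.0988,-24.1208) sweep=145.3556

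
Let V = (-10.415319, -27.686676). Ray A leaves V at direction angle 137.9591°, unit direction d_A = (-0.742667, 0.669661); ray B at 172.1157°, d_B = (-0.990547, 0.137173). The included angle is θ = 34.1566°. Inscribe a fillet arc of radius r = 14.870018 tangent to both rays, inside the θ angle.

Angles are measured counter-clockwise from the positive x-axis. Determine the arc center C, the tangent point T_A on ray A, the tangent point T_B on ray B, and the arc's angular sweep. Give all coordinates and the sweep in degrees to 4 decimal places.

center=(-56.3190,-6.3179) T_A=(-46.3611,4.7256) T_B=(-58.3588,-21.0474) sweep=145.8434

bisector direction at 155.0374° = (-0.906583,0.422027)
center distance |VC| = r/sin(θ/2) = 14.870018/sin(17.0783°) = 50.633695
C = V + |VC|·bis = (-56.3190,-6.3179)
T_A = V + ((C−V)·d_A)·d_A = V + 48.4010·d_A = (-46.3611,4.7256)
T_B = V + ((C−V)·d_B)·d_B = V + 48.4010·d_B = (-58.3588,-21.0474)
sweep = 180° − θ = 145.8434°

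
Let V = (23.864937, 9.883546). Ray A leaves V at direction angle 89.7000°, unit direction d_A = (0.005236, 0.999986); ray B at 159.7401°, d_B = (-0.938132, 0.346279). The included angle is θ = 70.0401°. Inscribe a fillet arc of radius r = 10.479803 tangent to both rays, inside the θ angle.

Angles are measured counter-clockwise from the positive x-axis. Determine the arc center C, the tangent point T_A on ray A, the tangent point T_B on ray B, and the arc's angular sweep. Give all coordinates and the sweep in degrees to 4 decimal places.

bisector direction at 124.7201° = (-0.569567,0.821945)
center distance |VC| = r/sin(θ/2) = 10.479803/sin(35.0200°) = 18.261853
C = V + |VC|·bis = (13.4636,24.8938)
T_A = V + ((C−V)·d_A)·d_A = V + 14.9556·d_A = (23.9432,24.8389)
T_B = V + ((C−V)·d_B)·d_B = V + 14.9556·d_B = (9.8346,15.0623)
sweep = 180° − θ = 109.9599°

center=(13.4636,24.8938) T_A=(23.9432,24.8389) T_B=(9.8346,15.0623) sweep=109.9599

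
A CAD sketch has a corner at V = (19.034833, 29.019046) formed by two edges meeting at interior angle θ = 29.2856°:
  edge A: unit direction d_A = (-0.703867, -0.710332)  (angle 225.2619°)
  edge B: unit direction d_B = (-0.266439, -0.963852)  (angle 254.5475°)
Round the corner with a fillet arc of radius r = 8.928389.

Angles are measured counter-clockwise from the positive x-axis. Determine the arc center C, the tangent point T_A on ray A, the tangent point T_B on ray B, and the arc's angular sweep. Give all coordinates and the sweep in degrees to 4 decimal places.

bisector direction at 239.9047° = (-0.501440,-0.865193)
center distance |VC| = r/sin(θ/2) = 8.928389/sin(14.6428°) = 35.319089
C = V + |VC|·bis = (1.3244,-1.5388)
T_A = V + ((C−V)·d_A)·d_A = V + 34.1719·d_A = (-5.0177,4.7456)
T_B = V + ((C−V)·d_B)·d_B = V + 34.1719·d_B = (9.9301,-3.9176)
sweep = 180° − θ = 150.7144°

center=(1.3244,-1.5388) T_A=(-5.0177,4.7456) T_B=(9.9301,-3.9176) sweep=150.7144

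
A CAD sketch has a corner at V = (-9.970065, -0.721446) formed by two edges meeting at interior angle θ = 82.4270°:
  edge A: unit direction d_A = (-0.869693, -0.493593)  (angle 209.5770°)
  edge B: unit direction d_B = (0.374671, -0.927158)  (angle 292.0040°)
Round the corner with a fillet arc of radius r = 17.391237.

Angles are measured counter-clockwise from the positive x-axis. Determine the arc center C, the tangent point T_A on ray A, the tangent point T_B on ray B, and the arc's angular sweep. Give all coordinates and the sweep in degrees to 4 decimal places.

center=(-18.6549,-25.6475) T_A=(-27.2390,-10.5224) T_B=(-2.5304,-19.1315) sweep=97.5730

bisector direction at 250.7905° = (-0.329023,-0.944322)
center distance |VC| = r/sin(θ/2) = 17.391237/sin(41.2135°) = 26.395683
C = V + |VC|·bis = (-18.6549,-25.6475)
T_A = V + ((C−V)·d_A)·d_A = V + 19.8564·d_A = (-27.2390,-10.5224)
T_B = V + ((C−V)·d_B)·d_B = V + 19.8564·d_B = (-2.5304,-19.1315)
sweep = 180° − θ = 97.5730°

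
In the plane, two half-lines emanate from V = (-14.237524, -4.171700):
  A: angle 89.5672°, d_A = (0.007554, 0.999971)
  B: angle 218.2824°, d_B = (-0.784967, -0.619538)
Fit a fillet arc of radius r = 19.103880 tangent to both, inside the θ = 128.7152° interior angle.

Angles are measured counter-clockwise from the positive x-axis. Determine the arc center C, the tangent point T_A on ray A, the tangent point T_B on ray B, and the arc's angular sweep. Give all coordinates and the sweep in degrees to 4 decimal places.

bisector direction at 153.9248° = (-0.898218,0.439550)
center distance |VC| = r/sin(θ/2) = 19.103880/sin(64.3576°) = 21.190920
C = V + |VC|·bis = (-33.2716,5.1428)
T_A = V + ((C−V)·d_A)·d_A = V + 9.1704·d_A = (-14.1683,4.9985)
T_B = V + ((C−V)·d_B)·d_B = V + 9.1704·d_B = (-21.4360,-9.8531)
sweep = 180° − θ = 51.2848°

center=(-33.2716,5.1428) T_A=(-14.1683,4.9985) T_B=(-21.4360,-9.8531) sweep=51.2848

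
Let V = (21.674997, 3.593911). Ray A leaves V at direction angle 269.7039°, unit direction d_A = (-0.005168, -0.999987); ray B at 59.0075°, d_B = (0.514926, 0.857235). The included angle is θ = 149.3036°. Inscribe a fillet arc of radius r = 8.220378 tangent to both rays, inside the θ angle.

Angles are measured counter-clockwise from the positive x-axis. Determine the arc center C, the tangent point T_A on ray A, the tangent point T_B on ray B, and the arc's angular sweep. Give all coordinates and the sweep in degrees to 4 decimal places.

center=(29.8836,1.2952) T_A=(21.6633,1.3377) T_B=(22.8368,5.5281) sweep=30.6964

bisector direction at 344.3557° = (0.962954,-0.269664)
center distance |VC| = r/sin(θ/2) = 8.220378/sin(74.6518°) = 8.524400
C = V + |VC|·bis = (29.8836,1.2952)
T_A = V + ((C−V)·d_A)·d_A = V + 2.2563·d_A = (21.6633,1.3377)
T_B = V + ((C−V)·d_B)·d_B = V + 2.2563·d_B = (22.8368,5.5281)
sweep = 180° − θ = 30.6964°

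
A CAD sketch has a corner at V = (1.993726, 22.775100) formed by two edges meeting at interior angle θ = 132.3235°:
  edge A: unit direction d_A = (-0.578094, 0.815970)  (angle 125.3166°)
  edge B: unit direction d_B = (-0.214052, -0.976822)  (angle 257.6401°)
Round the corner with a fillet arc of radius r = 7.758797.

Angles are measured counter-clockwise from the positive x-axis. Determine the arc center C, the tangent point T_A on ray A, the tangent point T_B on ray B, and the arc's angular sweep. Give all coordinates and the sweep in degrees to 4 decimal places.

center=(-6.3191,21.0871) T_A=(0.0119,25.5724) T_B=(1.2599,19.4263) sweep=47.6765

bisector direction at 191.4784° = (-0.980000,-0.198998)
center distance |VC| = r/sin(θ/2) = 7.758797/sin(66.1617°) = 8.482433
C = V + |VC|·bis = (-6.3191,21.0871)
T_A = V + ((C−V)·d_A)·d_A = V + 3.4282·d_A = (0.0119,25.5724)
T_B = V + ((C−V)·d_B)·d_B = V + 3.4282·d_B = (1.2599,19.4263)
sweep = 180° − θ = 47.6765°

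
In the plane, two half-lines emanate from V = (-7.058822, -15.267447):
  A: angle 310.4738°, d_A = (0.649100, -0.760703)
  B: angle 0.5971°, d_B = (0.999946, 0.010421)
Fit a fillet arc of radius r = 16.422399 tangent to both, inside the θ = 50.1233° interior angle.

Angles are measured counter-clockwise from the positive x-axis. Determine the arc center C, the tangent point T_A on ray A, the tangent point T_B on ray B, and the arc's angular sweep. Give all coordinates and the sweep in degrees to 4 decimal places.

center=(28.2297,-31.3230) T_A=(15.7371,-41.9828) T_B=(28.0585,-14.9015) sweep=129.8767

bisector direction at 335.5354° = (0.910218,-0.414130)
center distance |VC| = r/sin(θ/2) = 16.422399/sin(25.0617°) = 38.769270
C = V + |VC|·bis = (28.2297,-31.3230)
T_A = V + ((C−V)·d_A)·d_A = V + 35.1192·d_A = (15.7371,-41.9828)
T_B = V + ((C−V)·d_B)·d_B = V + 35.1192·d_B = (28.0585,-14.9015)
sweep = 180° − θ = 129.8767°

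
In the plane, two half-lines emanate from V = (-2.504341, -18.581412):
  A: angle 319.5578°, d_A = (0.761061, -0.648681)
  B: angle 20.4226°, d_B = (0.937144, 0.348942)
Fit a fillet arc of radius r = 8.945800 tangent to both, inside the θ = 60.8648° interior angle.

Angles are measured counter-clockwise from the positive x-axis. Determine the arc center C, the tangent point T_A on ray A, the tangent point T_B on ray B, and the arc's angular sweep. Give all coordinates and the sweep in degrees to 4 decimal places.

center=(14.8881,-21.6512) T_A=(9.0851,-28.4595) T_B=(11.7665,-13.2677) sweep=119.1352

bisector direction at 349.9902° = (0.984778,-0.173817)
center distance |VC| = r/sin(θ/2) = 8.945800/sin(30.4324°) = 17.661247
C = V + |VC|·bis = (14.8881,-21.6512)
T_A = V + ((C−V)·d_A)·d_A = V + 15.2280·d_A = (9.0851,-28.4595)
T_B = V + ((C−V)·d_B)·d_B = V + 15.2280·d_B = (11.7665,-13.2677)
sweep = 180° − θ = 119.1352°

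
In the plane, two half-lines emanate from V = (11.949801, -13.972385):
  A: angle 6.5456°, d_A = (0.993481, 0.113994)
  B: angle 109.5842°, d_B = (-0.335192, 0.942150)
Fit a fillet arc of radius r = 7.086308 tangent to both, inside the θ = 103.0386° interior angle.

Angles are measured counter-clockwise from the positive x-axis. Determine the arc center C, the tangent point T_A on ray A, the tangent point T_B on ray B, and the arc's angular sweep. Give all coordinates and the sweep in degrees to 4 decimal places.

center=(16.7381,-6.2902) T_A=(17.5459,-13.3303) T_B=(10.0617,-8.6654) sweep=76.9614

bisector direction at 58.0649° = (0.528958,0.848648)
center distance |VC| = r/sin(θ/2) = 7.086308/sin(51.5193°) = 9.052308
C = V + |VC|·bis = (16.7381,-6.2902)
T_A = V + ((C−V)·d_A)·d_A = V + 5.6328·d_A = (17.5459,-13.3303)
T_B = V + ((C−V)·d_B)·d_B = V + 5.6328·d_B = (10.0617,-8.6654)
sweep = 180° − θ = 76.9614°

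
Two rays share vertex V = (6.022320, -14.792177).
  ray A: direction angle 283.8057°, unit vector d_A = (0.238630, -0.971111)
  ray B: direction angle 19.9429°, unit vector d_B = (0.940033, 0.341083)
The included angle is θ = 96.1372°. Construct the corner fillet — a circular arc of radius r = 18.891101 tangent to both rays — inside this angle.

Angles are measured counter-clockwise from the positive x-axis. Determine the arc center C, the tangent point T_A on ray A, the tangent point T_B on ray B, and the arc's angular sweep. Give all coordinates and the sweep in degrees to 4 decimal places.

center=(28.4169,-26.7627) T_A=(10.0716,-31.2707) T_B=(21.9735,-9.0044) sweep=83.8628

bisector direction at 331.8743° = (0.881916,-0.471408)
center distance |VC| = r/sin(θ/2) = 18.891101/sin(48.0686°) = 25.393127
C = V + |VC|·bis = (28.4169,-26.7627)
T_A = V + ((C−V)·d_A)·d_A = V + 16.9687·d_A = (10.0716,-31.2707)
T_B = V + ((C−V)·d_B)·d_B = V + 16.9687·d_B = (21.9735,-9.0044)
sweep = 180° − θ = 83.8628°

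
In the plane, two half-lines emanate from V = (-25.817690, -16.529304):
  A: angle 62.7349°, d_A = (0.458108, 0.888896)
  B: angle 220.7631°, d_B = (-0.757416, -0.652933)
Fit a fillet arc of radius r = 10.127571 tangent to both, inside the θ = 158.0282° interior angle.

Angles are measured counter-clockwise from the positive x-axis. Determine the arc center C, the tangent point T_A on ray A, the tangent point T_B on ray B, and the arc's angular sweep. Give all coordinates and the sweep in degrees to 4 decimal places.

bisector direction at 141.7490° = (-0.785306,0.619108)
center distance |VC| = r/sin(θ/2) = 10.127571/sin(79.0141°) = 10.316632
C = V + |VC|·bis = (-33.9194,-10.1422)
T_A = V + ((C−V)·d_A)·d_A = V + 1.9660·d_A = (-24.9170,-14.7817)
T_B = V + ((C−V)·d_B)·d_B = V + 1.9660·d_B = (-27.3068,-17.8130)
sweep = 180° − θ = 21.9718°

center=(-33.9194,-10.1422) T_A=(-24.9170,-14.7817) T_B=(-27.3068,-17.8130) sweep=21.9718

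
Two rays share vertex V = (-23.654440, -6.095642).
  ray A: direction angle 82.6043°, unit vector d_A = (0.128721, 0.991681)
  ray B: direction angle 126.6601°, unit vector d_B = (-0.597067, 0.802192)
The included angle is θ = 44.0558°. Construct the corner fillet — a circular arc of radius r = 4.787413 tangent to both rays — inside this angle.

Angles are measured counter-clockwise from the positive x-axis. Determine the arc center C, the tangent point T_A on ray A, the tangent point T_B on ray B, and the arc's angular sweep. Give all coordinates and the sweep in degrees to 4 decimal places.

center=(-26.8789,6.2548) T_A=(-22.1313,5.6386) T_B=(-30.7193,3.3964) sweep=135.9442

bisector direction at 104.6322° = (-0.252613,0.967567)
center distance |VC| = r/sin(θ/2) = 4.787413/sin(22.0279°) = 12.764459
C = V + |VC|·bis = (-26.8789,6.2548)
T_A = V + ((C−V)·d_A)·d_A = V + 11.8327·d_A = (-22.1313,5.6386)
T_B = V + ((C−V)·d_B)·d_B = V + 11.8327·d_B = (-30.7193,3.3964)
sweep = 180° − θ = 135.9442°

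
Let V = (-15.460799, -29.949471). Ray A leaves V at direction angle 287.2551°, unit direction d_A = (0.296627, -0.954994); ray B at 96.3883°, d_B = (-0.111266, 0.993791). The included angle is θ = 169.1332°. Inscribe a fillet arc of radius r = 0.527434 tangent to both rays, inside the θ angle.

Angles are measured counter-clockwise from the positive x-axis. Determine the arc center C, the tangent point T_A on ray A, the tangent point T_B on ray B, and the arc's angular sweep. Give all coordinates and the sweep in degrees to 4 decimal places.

center=(-14.9422,-29.8409) T_A=(-15.4459,-29.9974) T_B=(-15.4664,-29.8996) sweep=10.8668

bisector direction at 11.8217° = (0.978790,0.204867)
center distance |VC| = r/sin(θ/2) = 0.527434/sin(84.5666°) = 0.529814
C = V + |VC|·bis = (-14.9422,-29.8409)
T_A = V + ((C−V)·d_A)·d_A = V + 0.0502·d_A = (-15.4459,-29.9974)
T_B = V + ((C−V)·d_B)·d_B = V + 0.0502·d_B = (-15.4664,-29.8996)
sweep = 180° − θ = 10.8668°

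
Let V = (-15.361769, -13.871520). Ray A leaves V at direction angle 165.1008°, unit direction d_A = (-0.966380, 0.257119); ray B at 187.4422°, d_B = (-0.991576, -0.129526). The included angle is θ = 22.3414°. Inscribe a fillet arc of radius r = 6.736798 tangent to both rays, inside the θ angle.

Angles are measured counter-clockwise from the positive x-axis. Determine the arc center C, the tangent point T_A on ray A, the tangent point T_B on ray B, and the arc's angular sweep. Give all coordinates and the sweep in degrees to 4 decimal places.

bisector direction at 176.2715° = (-0.997883,0.065029)
center distance |VC| = r/sin(θ/2) = 6.736798/sin(11.1707°) = 34.773678
C = V + |VC|·bis = (-50.0618,-11.6102)
T_A = V + ((C−V)·d_A)·d_A = V + 34.1149·d_A = (-48.3297,-5.0999)
T_B = V + ((C−V)·d_B)·d_B = V + 34.1149·d_B = (-49.1893,-18.2903)
sweep = 180° − θ = 157.6586°

center=(-50.0618,-11.6102) T_A=(-48.3297,-5.0999) T_B=(-49.1893,-18.2903) sweep=157.6586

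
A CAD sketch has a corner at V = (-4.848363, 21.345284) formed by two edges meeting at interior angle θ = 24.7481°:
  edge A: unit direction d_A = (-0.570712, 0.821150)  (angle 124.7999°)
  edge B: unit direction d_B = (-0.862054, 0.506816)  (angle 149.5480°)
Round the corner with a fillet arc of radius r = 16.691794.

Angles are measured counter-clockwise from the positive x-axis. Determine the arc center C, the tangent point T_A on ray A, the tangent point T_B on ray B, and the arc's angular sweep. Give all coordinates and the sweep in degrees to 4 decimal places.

bisector direction at 137.1739° = (-0.733421,0.679775)
center distance |VC| = r/sin(θ/2) = 16.691794/sin(12.3741°) = 77.892406
C = V + |VC|·bis = (-61.9763,74.2946)
T_A = V + ((C−V)·d_A)·d_A = V + 76.0829·d_A = (-48.2698,83.8208)
T_B = V + ((C−V)·d_B)·d_B = V + 76.0829·d_B = (-70.4360,59.9054)
sweep = 180° − θ = 155.2519°

center=(-61.9763,74.2946) T_A=(-48.2698,83.8208) T_B=(-70.4360,59.9054) sweep=155.2519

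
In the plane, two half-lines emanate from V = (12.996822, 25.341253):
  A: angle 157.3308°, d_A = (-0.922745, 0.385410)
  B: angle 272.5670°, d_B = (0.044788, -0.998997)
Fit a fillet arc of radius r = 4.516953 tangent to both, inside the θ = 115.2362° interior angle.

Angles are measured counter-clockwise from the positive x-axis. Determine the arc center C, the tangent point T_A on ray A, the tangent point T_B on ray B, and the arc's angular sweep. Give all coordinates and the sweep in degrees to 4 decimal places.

bisector direction at 214.9489° = (-0.819663,-0.572846)
center distance |VC| = r/sin(θ/2) = 4.516953/sin(57.6181°) = 5.348689
C = V + |VC|·bis = (8.6127,22.2773)
T_A = V + ((C−V)·d_A)·d_A = V + 2.8645·d_A = (10.3536,26.4453)
T_B = V + ((C−V)·d_B)·d_B = V + 2.8645·d_B = (13.1251,22.4796)
sweep = 180° − θ = 64.7638°

center=(8.6127,22.2773) T_A=(10.3536,26.4453) T_B=(13.1251,22.4796) sweep=64.7638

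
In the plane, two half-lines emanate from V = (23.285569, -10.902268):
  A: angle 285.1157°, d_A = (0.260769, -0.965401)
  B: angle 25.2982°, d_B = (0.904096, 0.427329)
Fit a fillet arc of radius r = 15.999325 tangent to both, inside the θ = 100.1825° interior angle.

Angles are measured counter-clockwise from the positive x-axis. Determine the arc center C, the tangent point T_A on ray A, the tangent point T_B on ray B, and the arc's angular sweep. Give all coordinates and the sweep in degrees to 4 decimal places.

center=(42.2209,-19.6488) T_A=(26.7751,-23.8209) T_B=(35.3839,-5.1839) sweep=79.8175

bisector direction at 335.2070° = (0.907828,-0.419342)
center distance |VC| = r/sin(θ/2) = 15.999325/sin(50.0913°) = 20.857788
C = V + |VC|·bis = (42.2209,-19.6488)
T_A = V + ((C−V)·d_A)·d_A = V + 13.3817·d_A = (26.7751,-23.8209)
T_B = V + ((C−V)·d_B)·d_B = V + 13.3817·d_B = (35.3839,-5.1839)
sweep = 180° − θ = 79.8175°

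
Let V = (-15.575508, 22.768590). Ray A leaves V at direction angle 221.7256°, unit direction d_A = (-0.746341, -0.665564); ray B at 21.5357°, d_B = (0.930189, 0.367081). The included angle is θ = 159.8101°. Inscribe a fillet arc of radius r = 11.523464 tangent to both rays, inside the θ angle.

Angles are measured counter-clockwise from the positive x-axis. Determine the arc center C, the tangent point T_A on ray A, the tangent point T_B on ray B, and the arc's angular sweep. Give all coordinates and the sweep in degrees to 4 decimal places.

center=(-9.4371,12.8027) T_A=(-17.1067,21.4031) T_B=(-13.6671,23.5217) sweep=20.1899

bisector direction at 301.6307° = (0.524441,-0.851447)
center distance |VC| = r/sin(θ/2) = 11.523464/sin(79.9051°) = 11.704668
C = V + |VC|·bis = (-9.4371,12.8027)
T_A = V + ((C−V)·d_A)·d_A = V + 2.0516·d_A = (-17.1067,21.4031)
T_B = V + ((C−V)·d_B)·d_B = V + 2.0516·d_B = (-13.6671,23.5217)
sweep = 180° − θ = 20.1899°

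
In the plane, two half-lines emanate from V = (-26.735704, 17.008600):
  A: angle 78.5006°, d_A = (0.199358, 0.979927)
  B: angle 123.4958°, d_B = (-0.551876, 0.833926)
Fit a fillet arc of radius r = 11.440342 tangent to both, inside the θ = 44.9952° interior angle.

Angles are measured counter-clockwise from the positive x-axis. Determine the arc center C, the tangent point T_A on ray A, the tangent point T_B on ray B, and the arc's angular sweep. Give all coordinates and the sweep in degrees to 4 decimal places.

center=(-32.4396,46.3575) T_A=(-21.2289,44.0768) T_B=(-41.9800,40.0439) sweep=135.0048

bisector direction at 100.9982° = (-0.190778,0.981633)
center distance |VC| = r/sin(θ/2) = 11.440342/sin(22.4976°) = 29.898078
C = V + |VC|·bis = (-32.4396,46.3575)
T_A = V + ((C−V)·d_A)·d_A = V + 27.6227·d_A = (-21.2289,44.0768)
T_B = V + ((C−V)·d_B)·d_B = V + 27.6227·d_B = (-41.9800,40.0439)
sweep = 180° − θ = 135.0048°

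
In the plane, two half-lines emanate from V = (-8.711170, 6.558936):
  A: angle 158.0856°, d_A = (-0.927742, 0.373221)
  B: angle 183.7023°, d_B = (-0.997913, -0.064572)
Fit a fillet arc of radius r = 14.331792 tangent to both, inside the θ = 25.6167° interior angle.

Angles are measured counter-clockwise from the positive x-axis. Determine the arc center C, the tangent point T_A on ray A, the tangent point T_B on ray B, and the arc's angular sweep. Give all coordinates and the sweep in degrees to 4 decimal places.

bisector direction at 170.8939° = (-0.987397,0.158262)
center distance |VC| = r/sin(θ/2) = 14.331792/sin(12.8084°) = 64.647718
C = V + |VC|·bis = (-72.5441,16.7902)
T_A = V + ((C−V)·d_A)·d_A = V + 63.0391·d_A = (-67.1952,30.0864)
T_B = V + ((C−V)·d_B)·d_B = V + 63.0391·d_B = (-71.6187,2.4884)
sweep = 180° − θ = 154.3833°

center=(-72.5441,16.7902) T_A=(-67.1952,30.0864) T_B=(-71.6187,2.4884) sweep=154.3833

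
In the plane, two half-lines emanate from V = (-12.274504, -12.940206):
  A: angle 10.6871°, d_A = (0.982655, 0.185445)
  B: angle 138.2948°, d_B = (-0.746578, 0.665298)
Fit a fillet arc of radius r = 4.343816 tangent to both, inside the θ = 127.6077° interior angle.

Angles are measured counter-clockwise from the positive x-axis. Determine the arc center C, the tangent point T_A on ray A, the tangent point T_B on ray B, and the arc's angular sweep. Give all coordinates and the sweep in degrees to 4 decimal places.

bisector direction at 74.4909° = (0.267391,0.963588)
center distance |VC| = r/sin(θ/2) = 4.343816/sin(63.8038°) = 4.841050
C = V + |VC|·bis = (-10.9801,-8.2754)
T_A = V + ((C−V)·d_A)·d_A = V + 2.1371·d_A = (-10.1745,-12.5439)
T_B = V + ((C−V)·d_B)·d_B = V + 2.1371·d_B = (-13.8700,-11.5184)
sweep = 180° − θ = 52.3923°

center=(-10.9801,-8.2754) T_A=(-10.1745,-12.5439) T_B=(-13.8700,-11.5184) sweep=52.3923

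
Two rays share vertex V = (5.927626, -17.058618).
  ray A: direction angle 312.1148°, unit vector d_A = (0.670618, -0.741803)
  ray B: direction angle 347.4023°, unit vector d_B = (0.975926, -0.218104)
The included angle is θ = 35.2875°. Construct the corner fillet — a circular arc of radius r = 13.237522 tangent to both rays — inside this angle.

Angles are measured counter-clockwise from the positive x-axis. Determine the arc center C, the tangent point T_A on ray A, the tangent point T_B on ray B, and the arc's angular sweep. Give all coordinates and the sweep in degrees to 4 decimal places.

center=(43.6582,-39.0549) T_A=(33.8385,-47.9322) T_B=(46.5453,-26.1360) sweep=144.7125

bisector direction at 329.7586° = (0.863911,-0.503645)
center distance |VC| = r/sin(θ/2) = 13.237522/sin(17.6438°) = 43.674117
C = V + |VC|·bis = (43.6582,-39.0549)
T_A = V + ((C−V)·d_A)·d_A = V + 41.6197·d_A = (33.8385,-47.9322)
T_B = V + ((C−V)·d_B)·d_B = V + 41.6197·d_B = (46.5453,-26.1360)
sweep = 180° − θ = 144.7125°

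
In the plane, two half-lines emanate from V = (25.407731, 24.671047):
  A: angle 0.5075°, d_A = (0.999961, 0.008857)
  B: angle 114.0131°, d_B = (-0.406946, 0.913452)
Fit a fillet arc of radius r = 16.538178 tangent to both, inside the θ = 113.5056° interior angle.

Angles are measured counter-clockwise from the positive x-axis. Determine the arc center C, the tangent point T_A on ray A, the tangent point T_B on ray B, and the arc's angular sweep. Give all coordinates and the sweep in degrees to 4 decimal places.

center=(36.1026,41.3046) T_A=(36.2491,24.7671) T_B=(20.9957,34.5745) sweep=66.4944

bisector direction at 57.2603° = (0.540823,0.841136)
center distance |VC| = r/sin(θ/2) = 16.538178/sin(56.7528°) = 19.775107
C = V + |VC|·bis = (36.1026,41.3046)
T_A = V + ((C−V)·d_A)·d_A = V + 10.8417·d_A = (36.2491,24.7671)
T_B = V + ((C−V)·d_B)·d_B = V + 10.8417·d_B = (20.9957,34.5745)
sweep = 180° − θ = 66.4944°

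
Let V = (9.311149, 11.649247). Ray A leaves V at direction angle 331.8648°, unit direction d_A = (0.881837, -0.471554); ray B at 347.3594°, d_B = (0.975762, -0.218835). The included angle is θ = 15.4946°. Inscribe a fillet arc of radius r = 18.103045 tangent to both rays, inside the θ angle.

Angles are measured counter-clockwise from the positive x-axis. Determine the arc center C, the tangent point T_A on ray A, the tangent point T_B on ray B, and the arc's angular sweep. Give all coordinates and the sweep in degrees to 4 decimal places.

center=(135.1899,-35.1344) T_A=(126.6534,-51.0983) T_B=(139.1515,-17.4701) sweep=164.5054

bisector direction at 339.6121° = (0.937356,-0.348374)
center distance |VC| = r/sin(θ/2) = 18.103045/sin(7.7473°) = 134.291365
C = V + |VC|·bis = (135.1899,-35.1344)
T_A = V + ((C−V)·d_A)·d_A = V + 133.0656·d_A = (126.6534,-51.0983)
T_B = V + ((C−V)·d_B)·d_B = V + 133.0656·d_B = (139.1515,-17.4701)
sweep = 180° − θ = 164.5054°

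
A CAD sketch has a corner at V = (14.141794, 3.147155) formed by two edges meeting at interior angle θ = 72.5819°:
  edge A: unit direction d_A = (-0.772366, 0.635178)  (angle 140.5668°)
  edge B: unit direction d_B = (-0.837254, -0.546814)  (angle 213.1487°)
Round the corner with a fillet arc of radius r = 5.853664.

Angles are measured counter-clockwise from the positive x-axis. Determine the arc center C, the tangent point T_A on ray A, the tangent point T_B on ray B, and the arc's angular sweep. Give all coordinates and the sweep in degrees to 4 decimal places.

center=(4.2668,3.6893) T_A=(7.9849,8.2104) T_B=(7.4677,-1.2117) sweep=107.4181

bisector direction at 176.8578° = (-0.998497,0.054815)
center distance |VC| = r/sin(θ/2) = 5.853664/sin(36.2910°) = 9.889853
C = V + |VC|·bis = (4.2668,3.6893)
T_A = V + ((C−V)·d_A)·d_A = V + 7.9714·d_A = (7.9849,8.2104)
T_B = V + ((C−V)·d_B)·d_B = V + 7.9714·d_B = (7.4677,-1.2117)
sweep = 180° − θ = 107.4181°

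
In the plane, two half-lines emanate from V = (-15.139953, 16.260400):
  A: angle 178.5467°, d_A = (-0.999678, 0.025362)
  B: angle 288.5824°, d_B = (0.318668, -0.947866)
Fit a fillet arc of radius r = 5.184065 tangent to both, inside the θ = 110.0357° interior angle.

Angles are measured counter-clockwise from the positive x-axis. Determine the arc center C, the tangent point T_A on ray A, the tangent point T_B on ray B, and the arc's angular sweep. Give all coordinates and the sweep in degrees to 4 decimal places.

center=(-18.8978,11.1700) T_A=(-18.7663,16.3524) T_B=(-13.9840,12.8220) sweep=69.9643

bisector direction at 233.5645° = (-0.593917,-0.804526)
center distance |VC| = r/sin(θ/2) = 5.184065/sin(55.0179°) = 6.327195
C = V + |VC|·bis = (-18.8978,11.1700)
T_A = V + ((C−V)·d_A)·d_A = V + 3.6275·d_A = (-18.7663,16.3524)
T_B = V + ((C−V)·d_B)·d_B = V + 3.6275·d_B = (-13.9840,12.8220)
sweep = 180° − θ = 69.9643°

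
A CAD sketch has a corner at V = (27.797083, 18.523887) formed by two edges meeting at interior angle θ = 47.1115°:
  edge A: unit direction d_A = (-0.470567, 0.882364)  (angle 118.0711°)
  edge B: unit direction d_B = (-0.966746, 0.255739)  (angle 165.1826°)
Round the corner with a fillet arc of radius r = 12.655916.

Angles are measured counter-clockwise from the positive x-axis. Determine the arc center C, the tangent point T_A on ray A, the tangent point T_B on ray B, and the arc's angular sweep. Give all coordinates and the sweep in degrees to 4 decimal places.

bisector direction at 141.6269° = (-0.783984,0.620780)
center distance |VC| = r/sin(θ/2) = 12.655916/sin(23.5557°) = 31.668196
C = V + |VC|·bis = (2.9697,38.1829)
T_A = V + ((C−V)·d_A)·d_A = V + 29.0293·d_A = (14.1368,44.1383)
T_B = V + ((C−V)·d_B)·d_B = V + 29.0293·d_B = (-0.2669,25.9478)
sweep = 180° − θ = 132.8885°

center=(2.9697,38.1829) T_A=(14.1368,44.1383) T_B=(-0.2669,25.9478) sweep=132.8885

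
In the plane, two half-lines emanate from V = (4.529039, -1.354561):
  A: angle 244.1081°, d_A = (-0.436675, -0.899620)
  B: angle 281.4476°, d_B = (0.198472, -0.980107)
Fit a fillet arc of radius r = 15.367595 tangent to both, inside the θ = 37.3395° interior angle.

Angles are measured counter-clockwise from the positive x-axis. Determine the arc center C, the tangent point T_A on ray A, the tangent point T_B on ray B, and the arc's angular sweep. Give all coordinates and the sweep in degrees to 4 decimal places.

bisector direction at 262.7779° = (-0.125717,-0.992066)
center distance |VC| = r/sin(θ/2) = 15.367595/sin(18.6698°) = 48.006804
C = V + |VC|·bis = (-1.5062,-48.9805)
T_A = V + ((C−V)·d_A)·d_A = V + 45.4807·d_A = (-15.3312,-42.2698)
T_B = V + ((C−V)·d_B)·d_B = V + 45.4807·d_B = (13.5557,-45.9305)
sweep = 180° − θ = 142.6605°

center=(-1.5062,-48.9805) T_A=(-15.3312,-42.2698) T_B=(13.5557,-45.9305) sweep=142.6605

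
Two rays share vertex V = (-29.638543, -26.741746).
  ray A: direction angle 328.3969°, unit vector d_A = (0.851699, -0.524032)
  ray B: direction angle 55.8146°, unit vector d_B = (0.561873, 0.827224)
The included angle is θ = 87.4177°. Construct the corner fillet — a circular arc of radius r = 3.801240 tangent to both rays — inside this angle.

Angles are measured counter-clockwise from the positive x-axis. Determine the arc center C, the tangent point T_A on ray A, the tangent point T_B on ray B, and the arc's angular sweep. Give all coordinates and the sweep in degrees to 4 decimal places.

center=(-24.2598,-25.5881) T_A=(-26.2517,-28.8256) T_B=(-27.4042,-23.4523) sweep=92.5823

bisector direction at 12.1058° = (0.977762,0.209717)
center distance |VC| = r/sin(θ/2) = 3.801240/sin(43.7088°) = 5.501118
C = V + |VC|·bis = (-24.2598,-25.5881)
T_A = V + ((C−V)·d_A)·d_A = V + 3.9765·d_A = (-26.2517,-28.8256)
T_B = V + ((C−V)·d_B)·d_B = V + 3.9765·d_B = (-27.4042,-23.4523)
sweep = 180° − θ = 92.5823°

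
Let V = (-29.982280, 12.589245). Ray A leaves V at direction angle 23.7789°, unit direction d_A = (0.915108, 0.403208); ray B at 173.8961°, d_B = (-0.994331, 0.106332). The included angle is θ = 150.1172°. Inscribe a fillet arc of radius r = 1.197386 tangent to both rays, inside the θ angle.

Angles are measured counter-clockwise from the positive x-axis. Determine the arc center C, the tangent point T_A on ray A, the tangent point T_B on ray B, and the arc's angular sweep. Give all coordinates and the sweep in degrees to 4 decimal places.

bisector direction at 98.8375° = (-0.153633,0.988128)
center distance |VC| = r/sin(θ/2) = 1.197386/sin(75.0586°) = 1.239286
C = V + |VC|·bis = (-30.1727,13.8138)
T_A = V + ((C−V)·d_A)·d_A = V + 0.3195·d_A = (-29.6899,12.7181)
T_B = V + ((C−V)·d_B)·d_B = V + 0.3195·d_B = (-30.3000,12.6232)
sweep = 180° − θ = 29.8828°

center=(-30.1727,13.8138) T_A=(-29.6899,12.7181) T_B=(-30.3000,12.6232) sweep=29.8828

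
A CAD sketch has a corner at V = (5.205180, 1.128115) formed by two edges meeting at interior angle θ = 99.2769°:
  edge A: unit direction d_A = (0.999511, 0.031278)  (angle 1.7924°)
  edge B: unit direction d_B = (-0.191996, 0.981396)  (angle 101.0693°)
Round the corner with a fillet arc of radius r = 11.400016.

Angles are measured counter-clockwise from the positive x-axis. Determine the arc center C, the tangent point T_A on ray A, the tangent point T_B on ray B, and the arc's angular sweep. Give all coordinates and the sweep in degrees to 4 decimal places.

center=(14.5329,12.8256) T_A=(14.8894,1.4312) T_B=(3.3449,10.6368) sweep=80.7231

bisector direction at 51.4308° = (0.623459,0.781856)
center distance |VC| = r/sin(θ/2) = 11.400016/sin(49.6384°) = 14.961180
C = V + |VC|·bis = (14.5329,12.8256)
T_A = V + ((C−V)·d_A)·d_A = V + 9.6890·d_A = (14.8894,1.4312)
T_B = V + ((C−V)·d_B)·d_B = V + 9.6890·d_B = (3.3449,10.6368)
sweep = 180° − θ = 80.7231°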